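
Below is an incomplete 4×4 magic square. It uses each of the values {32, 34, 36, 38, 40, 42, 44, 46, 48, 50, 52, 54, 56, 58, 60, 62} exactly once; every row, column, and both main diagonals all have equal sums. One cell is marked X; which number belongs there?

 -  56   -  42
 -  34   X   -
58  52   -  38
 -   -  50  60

The 16 entries sum to 752, so each line sums to 752/4 = 188.
The remaining cell in row 3 is (3,3) = 188 − 148 = 40.
Column 2 needs 188; the known cells sum to 142, so (4,2) = 46.
Column 4 needs 188; the known cells sum to 140, so (2,4) = 48.
The remaining cell in main diagonal is (1,1) = 188 − 134 = 54.
Row 1 must total 188; the given cells sum to 152, so (1,3) = 36.
Row 4 must total 188; the given cells sum to 156, so (4,1) = 32.
Column 1 needs 188; the known cells sum to 144, so (2,1) = 44.
Column 3 needs 188; the known cells sum to 126, so (2,3) = 62.

62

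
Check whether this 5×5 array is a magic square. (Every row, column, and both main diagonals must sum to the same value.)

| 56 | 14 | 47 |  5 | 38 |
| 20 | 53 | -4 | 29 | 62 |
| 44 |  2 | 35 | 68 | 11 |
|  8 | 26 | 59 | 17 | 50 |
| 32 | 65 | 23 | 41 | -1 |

Row 1: 56 + 14 + 47 + 5 + 38 = 160.
Row 2: 20 + 53 + (-4) + 29 + 62 = 160.
Row 3: 44 + 2 + 35 + 68 + 11 = 160.
Row 4: 8 + 26 + 59 + 17 + 50 = 160.
Row 5: 32 + 65 + 23 + 41 + (-1) = 160.
Column 1: 56 + 20 + 44 + 8 + 32 = 160.
Column 2: 14 + 53 + 2 + 26 + 65 = 160.
Column 3: 47 + (-4) + 35 + 59 + 23 = 160.
Column 4: 5 + 29 + 68 + 17 + 41 = 160.
Column 5: 38 + 62 + 11 + 50 + (-1) = 160.
Main diagonal: 56 + 53 + 35 + 17 + (-1) = 160.
Anti-diagonal: 38 + 29 + 35 + 26 + 32 = 160.
All lines sum to 160.

Yes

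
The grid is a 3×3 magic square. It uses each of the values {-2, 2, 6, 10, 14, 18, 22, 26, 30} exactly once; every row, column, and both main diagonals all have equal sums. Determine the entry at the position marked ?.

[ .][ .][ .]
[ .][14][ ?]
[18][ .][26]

6

The 9 entries sum to 126, so each line sums to 126/3 = 42.
Row 3: 18 + 26 + ? = 42, so (3,2) = -2.
Column 2: 14 + (-2) + ? = 42, so (1,2) = 30.
Main diagonal must total 42; the given cells sum to 40, so (1,1) = 2.
Anti-diagonal: 14 + 18 + ? = 42, so (1,3) = 10.
The remaining cell in column 1 is (2,1) = 42 − 20 = 22.
From column 3, 42 − (10 + 26) gives (2,3) = 6.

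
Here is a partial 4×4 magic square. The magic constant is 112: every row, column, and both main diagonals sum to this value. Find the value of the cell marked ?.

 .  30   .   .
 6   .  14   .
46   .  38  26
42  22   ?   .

50

Using row 3: 46 + 38 + 26 + ? → (3,2) = 112 − 110 = 2.
Column 1 must total 112; the given cells sum to 94, so (1,1) = 18.
Column 2: 30 + 2 + 22 + ? = 112, so (2,2) = 58.
Main diagonal: 18 + 58 + 38 + ? = 112, so (4,4) = -2.
Anti-diagonal: 14 + 2 + 42 + ? = 112, so (1,4) = 54.
Row 1: 18 + 30 + 54 + ? = 112, so (1,3) = 10.
Row 2: 6 + 58 + 14 + ? = 112, so (2,4) = 34.
Row 4: 42 + 22 + (-2) + ? = 112, so (4,3) = 50.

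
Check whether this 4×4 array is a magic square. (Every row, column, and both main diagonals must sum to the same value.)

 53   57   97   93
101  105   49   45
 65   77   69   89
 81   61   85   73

Yes

Row 1: 53 + 57 + 97 + 93 = 300.
Row 2: 101 + 105 + 49 + 45 = 300.
Row 3: 65 + 77 + 69 + 89 = 300.
Row 4: 81 + 61 + 85 + 73 = 300.
Column 1: 53 + 101 + 65 + 81 = 300.
Column 2: 57 + 105 + 77 + 61 = 300.
Column 3: 97 + 49 + 69 + 85 = 300.
Column 4: 93 + 45 + 89 + 73 = 300.
Main diagonal: 53 + 105 + 69 + 73 = 300.
Anti-diagonal: 93 + 49 + 77 + 81 = 300.
All lines sum to 300.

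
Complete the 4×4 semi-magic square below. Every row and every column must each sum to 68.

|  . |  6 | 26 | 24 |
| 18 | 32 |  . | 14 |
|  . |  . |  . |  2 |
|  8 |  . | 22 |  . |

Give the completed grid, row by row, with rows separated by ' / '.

Row 1: 6 + 26 + 24 + ? = 68, so (1,1) = 12.
From row 2, 68 − (18 + 32 + 14) gives (2,3) = 4.
Column 1 needs 68; the known cells sum to 38, so (3,1) = 30.
Column 3: 26 + 4 + 22 + ? = 68, so (3,3) = 16.
Column 4: 24 + 14 + 2 + ? = 68, so (4,4) = 28.
Using row 3: 30 + 16 + 2 + ? → (3,2) = 68 − 48 = 20.
Using row 4: 8 + 22 + 28 + ? → (4,2) = 68 − 58 = 10.

12 6 26 24 / 18 32 4 14 / 30 20 16 2 / 8 10 22 28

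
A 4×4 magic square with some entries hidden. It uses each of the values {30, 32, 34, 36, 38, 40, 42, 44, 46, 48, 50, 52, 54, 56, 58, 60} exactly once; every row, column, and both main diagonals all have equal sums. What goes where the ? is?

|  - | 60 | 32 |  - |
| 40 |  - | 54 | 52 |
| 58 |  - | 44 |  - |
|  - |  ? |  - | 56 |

38

The 16 entries sum to 720, so each line sums to 720/4 = 180.
The remaining cell in row 2 is (2,2) = 180 − 146 = 34.
Column 3 needs 180; the known cells sum to 130, so (4,3) = 50.
Using main diagonal: 34 + 44 + 56 + ? → (1,1) = 180 − 134 = 46.
Row 1: 46 + 60 + 32 + ? = 180, so (1,4) = 42.
From column 1, 180 − (46 + 40 + 58) gives (4,1) = 36.
Column 4 needs 180; the known cells sum to 150, so (3,4) = 30.
The remaining cell in anti-diagonal is (3,2) = 180 − 132 = 48.
From row 4, 180 − (36 + 50 + 56) gives (4,2) = 38.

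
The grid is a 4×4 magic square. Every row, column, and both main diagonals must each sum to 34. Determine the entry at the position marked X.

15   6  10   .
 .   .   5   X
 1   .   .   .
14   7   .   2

16

Row 1 needs 34; the known cells sum to 31, so (1,4) = 3.
Row 4: 14 + 7 + 2 + ? = 34, so (4,3) = 11.
From column 1, 34 − (15 + 1 + 14) gives (2,1) = 4.
Column 3 needs 34; the known cells sum to 26, so (3,3) = 8.
Using main diagonal: 15 + 8 + 2 + ? → (2,2) = 34 − 25 = 9.
Anti-diagonal needs 34; the known cells sum to 22, so (3,2) = 12.
The remaining cell in row 2 is (2,4) = 34 − 18 = 16.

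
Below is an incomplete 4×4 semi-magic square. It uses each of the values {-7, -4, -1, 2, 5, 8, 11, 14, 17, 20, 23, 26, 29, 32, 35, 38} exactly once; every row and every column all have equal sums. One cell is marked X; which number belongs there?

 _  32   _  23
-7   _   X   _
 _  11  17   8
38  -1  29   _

14

The 16 entries sum to 248, so each line sums to 248/4 = 62.
Row 3 must total 62; the given cells sum to 36, so (3,1) = 26.
The remaining cell in row 4 is (4,4) = 62 − 66 = -4.
Column 1 needs 62; the known cells sum to 57, so (1,1) = 5.
Using column 2: 32 + 11 + (-1) + ? → (2,2) = 62 − 42 = 20.
Column 4: 23 + 8 + (-4) + ? = 62, so (2,4) = 35.
From row 1, 62 − (5 + 32 + 23) gives (1,3) = 2.
The remaining cell in row 2 is (2,3) = 62 − 48 = 14.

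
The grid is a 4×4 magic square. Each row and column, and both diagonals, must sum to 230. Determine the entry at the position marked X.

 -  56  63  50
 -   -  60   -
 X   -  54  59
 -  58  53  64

52

Row 1 needs 230; the known cells sum to 169, so (1,1) = 61.
Row 4: 58 + 53 + 64 + ? = 230, so (4,1) = 55.
The remaining cell in column 4 is (2,4) = 230 − 173 = 57.
Main diagonal needs 230; the known cells sum to 179, so (2,2) = 51.
Anti-diagonal needs 230; the known cells sum to 165, so (3,2) = 65.
Row 2 needs 230; the known cells sum to 168, so (2,1) = 62.
From row 3, 230 − (65 + 54 + 59) gives (3,1) = 52.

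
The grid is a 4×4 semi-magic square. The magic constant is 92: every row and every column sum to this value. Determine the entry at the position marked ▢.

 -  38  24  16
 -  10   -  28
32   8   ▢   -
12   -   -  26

The remaining cell in row 1 is (1,1) = 92 − 78 = 14.
Column 1 needs 92; the known cells sum to 58, so (2,1) = 34.
Column 2: 38 + 10 + 8 + ? = 92, so (4,2) = 36.
Column 4 needs 92; the known cells sum to 70, so (3,4) = 22.
Using row 2: 34 + 10 + 28 + ? → (2,3) = 92 − 72 = 20.
From row 3, 92 − (32 + 8 + 22) gives (3,3) = 30.

30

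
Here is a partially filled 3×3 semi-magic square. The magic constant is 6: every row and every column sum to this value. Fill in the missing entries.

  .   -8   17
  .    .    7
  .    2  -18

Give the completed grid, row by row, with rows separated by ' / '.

-3 -8 17 / -13 12 7 / 22 2 -18

The remaining cell in row 1 is (1,1) = 6 − 9 = -3.
Row 3: 2 + (-18) + ? = 6, so (3,1) = 22.
Column 1 must total 6; the given cells sum to 19, so (2,1) = -13.
Column 2 must total 6; the given cells sum to -6, so (2,2) = 12.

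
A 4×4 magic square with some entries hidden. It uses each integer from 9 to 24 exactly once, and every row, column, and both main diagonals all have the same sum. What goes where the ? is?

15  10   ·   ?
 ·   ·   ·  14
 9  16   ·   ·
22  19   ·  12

17

The entries are 9 through 24, which sum to 264, so each line sums to 264/4 = 66.
Row 4 needs 66; the known cells sum to 53, so (4,3) = 13.
Column 1 needs 66; the known cells sum to 46, so (2,1) = 20.
Column 2 must total 66; the given cells sum to 45, so (2,2) = 21.
Main diagonal must total 66; the given cells sum to 48, so (3,3) = 18.
The remaining cell in row 2 is (2,3) = 66 − 55 = 11.
Row 3 must total 66; the given cells sum to 43, so (3,4) = 23.
Column 3 needs 66; the known cells sum to 42, so (1,3) = 24.
From column 4, 66 − (14 + 23 + 12) gives (1,4) = 17.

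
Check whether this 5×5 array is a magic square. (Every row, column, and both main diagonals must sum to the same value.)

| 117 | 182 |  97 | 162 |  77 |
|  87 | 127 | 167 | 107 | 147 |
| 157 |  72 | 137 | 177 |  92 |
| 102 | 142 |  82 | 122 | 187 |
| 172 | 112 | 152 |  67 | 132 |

Row 1: 117 + 182 + 97 + 162 + 77 = 635.
Row 2: 87 + 127 + 167 + 107 + 147 = 635.
Row 3: 157 + 72 + 137 + 177 + 92 = 635.
Row 4: 102 + 142 + 82 + 122 + 187 = 635.
Row 5: 172 + 112 + 152 + 67 + 132 = 635.
Column 1: 117 + 87 + 157 + 102 + 172 = 635.
Column 2: 182 + 127 + 72 + 142 + 112 = 635.
Column 3: 97 + 167 + 137 + 82 + 152 = 635.
Column 4: 162 + 107 + 177 + 122 + 67 = 635.
Column 5: 77 + 147 + 92 + 187 + 132 = 635.
Main diagonal: 117 + 127 + 137 + 122 + 132 = 635.
Anti-diagonal: 77 + 107 + 137 + 142 + 172 = 635.
All lines sum to 635.

Yes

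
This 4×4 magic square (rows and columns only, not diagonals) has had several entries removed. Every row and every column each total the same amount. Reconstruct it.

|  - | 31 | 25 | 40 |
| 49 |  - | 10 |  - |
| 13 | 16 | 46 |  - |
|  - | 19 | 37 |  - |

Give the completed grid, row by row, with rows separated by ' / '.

Column 3 is already complete: 25 + 10 + 46 + 37 = 118, so that is the magic constant.
Row 1 needs 118; the known cells sum to 96, so (1,1) = 22.
Using row 3: 13 + 16 + 46 + ? → (3,4) = 118 − 75 = 43.
Using column 1: 22 + 49 + 13 + ? → (4,1) = 118 − 84 = 34.
The remaining cell in column 2 is (2,2) = 118 − 66 = 52.
Row 2 needs 118; the known cells sum to 111, so (2,4) = 7.
Using row 4: 34 + 19 + 37 + ? → (4,4) = 118 − 90 = 28.

22 31 25 40 / 49 52 10 7 / 13 16 46 43 / 34 19 37 28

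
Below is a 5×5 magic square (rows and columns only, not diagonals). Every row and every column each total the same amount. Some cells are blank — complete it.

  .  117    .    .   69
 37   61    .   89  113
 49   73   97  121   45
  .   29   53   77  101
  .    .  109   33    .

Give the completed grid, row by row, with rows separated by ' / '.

93 117 41 65 69 / 37 61 85 89 113 / 49 73 97 121 45 / 125 29 53 77 101 / 81 105 109 33 57

Row 3 is already complete: 49 + 73 + 97 + 121 + 45 = 385, so that is the magic constant.
From row 2, 385 − (37 + 61 + 89 + 113) gives (2,3) = 85.
From row 4, 385 − (29 + 53 + 77 + 101) gives (4,1) = 125.
Column 2 must total 385; the given cells sum to 280, so (5,2) = 105.
Column 3 must total 385; the given cells sum to 344, so (1,3) = 41.
Column 4 needs 385; the known cells sum to 320, so (1,4) = 65.
Using column 5: 69 + 113 + 45 + 101 + ? → (5,5) = 385 − 328 = 57.
From row 1, 385 − (117 + 41 + 65 + 69) gives (1,1) = 93.
Row 5 must total 385; the given cells sum to 304, so (5,1) = 81.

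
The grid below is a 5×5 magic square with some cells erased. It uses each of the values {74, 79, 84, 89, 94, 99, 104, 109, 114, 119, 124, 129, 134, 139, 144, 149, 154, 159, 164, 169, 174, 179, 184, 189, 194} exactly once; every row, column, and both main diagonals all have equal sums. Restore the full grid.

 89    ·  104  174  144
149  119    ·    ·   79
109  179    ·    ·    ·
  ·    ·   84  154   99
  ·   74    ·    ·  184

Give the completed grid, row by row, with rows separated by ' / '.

The 25 entries sum to 3350, so each line sums to 3350/5 = 670.
Using row 1: 89 + 104 + 174 + 144 + ? → (1,2) = 670 − 511 = 159.
Column 2: 159 + 119 + 179 + 74 + ? = 670, so (4,2) = 139.
Column 5: 144 + 79 + 99 + 184 + ? = 670, so (3,5) = 164.
Using main diagonal: 89 + 119 + 154 + 184 + ? → (3,3) = 670 − 546 = 124.
Using row 3: 109 + 179 + 124 + 164 + ? → (3,4) = 670 − 576 = 94.
Row 4 needs 670; the known cells sum to 476, so (4,1) = 194.
Column 1 must total 670; the given cells sum to 541, so (5,1) = 129.
Anti-diagonal needs 670; the known cells sum to 536, so (2,4) = 134.
Row 2 must total 670; the given cells sum to 481, so (2,3) = 189.
Column 3: 104 + 189 + 124 + 84 + ? = 670, so (5,3) = 169.
Column 4 must total 670; the given cells sum to 556, so (5,4) = 114.

89 159 104 174 144 / 149 119 189 134 79 / 109 179 124 94 164 / 194 139 84 154 99 / 129 74 169 114 184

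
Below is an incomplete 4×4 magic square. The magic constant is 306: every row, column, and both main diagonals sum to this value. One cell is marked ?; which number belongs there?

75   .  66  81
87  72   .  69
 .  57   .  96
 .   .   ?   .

From row 1, 306 − (75 + 66 + 81) gives (1,2) = 84.
Using row 2: 87 + 72 + 69 + ? → (2,3) = 306 − 228 = 78.
The remaining cell in column 2 is (4,2) = 306 − 213 = 93.
Using column 4: 81 + 69 + 96 + ? → (4,4) = 306 − 246 = 60.
The remaining cell in main diagonal is (3,3) = 306 − 207 = 99.
Using anti-diagonal: 81 + 78 + 57 + ? → (4,1) = 306 − 216 = 90.
Row 3 needs 306; the known cells sum to 252, so (3,1) = 54.
Row 4: 90 + 93 + 60 + ? = 306, so (4,3) = 63.

63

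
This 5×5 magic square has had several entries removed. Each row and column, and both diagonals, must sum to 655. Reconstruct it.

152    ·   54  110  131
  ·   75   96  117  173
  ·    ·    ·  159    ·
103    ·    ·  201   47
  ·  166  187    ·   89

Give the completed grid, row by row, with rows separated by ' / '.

152 208 54 110 131 / 194 75 96 117 173 / 61 82 138 159 215 / 103 124 180 201 47 / 145 166 187 68 89

Row 1 must total 655; the given cells sum to 447, so (1,2) = 208.
Row 2 needs 655; the known cells sum to 461, so (2,1) = 194.
Using column 4: 110 + 117 + 159 + 201 + ? → (5,4) = 655 − 587 = 68.
Column 5: 131 + 173 + 47 + 89 + ? = 655, so (3,5) = 215.
Main diagonal: 152 + 75 + 201 + 89 + ? = 655, so (3,3) = 138.
The remaining cell in row 5 is (5,1) = 655 − 510 = 145.
The remaining cell in column 1 is (3,1) = 655 − 594 = 61.
Column 3 needs 655; the known cells sum to 475, so (4,3) = 180.
Anti-diagonal: 131 + 117 + 138 + 145 + ? = 655, so (4,2) = 124.
From row 3, 655 − (61 + 138 + 159 + 215) gives (3,2) = 82.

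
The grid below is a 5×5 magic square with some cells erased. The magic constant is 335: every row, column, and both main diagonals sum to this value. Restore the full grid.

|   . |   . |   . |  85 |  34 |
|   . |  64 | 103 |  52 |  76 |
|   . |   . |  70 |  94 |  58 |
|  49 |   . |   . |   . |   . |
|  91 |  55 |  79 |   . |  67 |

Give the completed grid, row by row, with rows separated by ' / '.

The remaining cell in row 2 is (2,1) = 335 − 295 = 40.
Row 5 must total 335; the given cells sum to 292, so (5,4) = 43.
Column 4 must total 335; the given cells sum to 274, so (4,4) = 61.
Using column 5: 34 + 76 + 58 + 67 + ? → (4,5) = 335 − 235 = 100.
Main diagonal needs 335; the known cells sum to 262, so (1,1) = 73.
The remaining cell in anti-diagonal is (4,2) = 335 − 247 = 88.
Row 4: 49 + 88 + 61 + 100 + ? = 335, so (4,3) = 37.
From column 1, 335 − (73 + 40 + 49 + 91) gives (3,1) = 82.
The remaining cell in column 3 is (1,3) = 335 − 289 = 46.
The remaining cell in row 1 is (1,2) = 335 − 238 = 97.
The remaining cell in row 3 is (3,2) = 335 − 304 = 31.

73 97 46 85 34 / 40 64 103 52 76 / 82 31 70 94 58 / 49 88 37 61 100 / 91 55 79 43 67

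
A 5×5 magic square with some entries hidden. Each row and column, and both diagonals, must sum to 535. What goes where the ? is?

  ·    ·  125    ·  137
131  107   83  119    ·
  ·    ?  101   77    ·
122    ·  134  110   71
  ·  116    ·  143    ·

140

From row 2, 535 − (131 + 107 + 83 + 119) gives (2,5) = 95.
Row 4 needs 535; the known cells sum to 437, so (4,2) = 98.
Column 3: 125 + 83 + 101 + 134 + ? = 535, so (5,3) = 92.
Column 4 needs 535; the known cells sum to 449, so (1,4) = 86.
Using anti-diagonal: 137 + 119 + 101 + 98 + ? → (5,1) = 535 − 455 = 80.
From row 5, 535 − (80 + 116 + 92 + 143) gives (5,5) = 104.
Using column 5: 137 + 95 + 71 + 104 + ? → (3,5) = 535 − 407 = 128.
From main diagonal, 535 − (107 + 101 + 110 + 104) gives (1,1) = 113.
Row 1 needs 535; the known cells sum to 461, so (1,2) = 74.
Column 1: 113 + 131 + 122 + 80 + ? = 535, so (3,1) = 89.
The remaining cell in column 2 is (3,2) = 535 − 395 = 140.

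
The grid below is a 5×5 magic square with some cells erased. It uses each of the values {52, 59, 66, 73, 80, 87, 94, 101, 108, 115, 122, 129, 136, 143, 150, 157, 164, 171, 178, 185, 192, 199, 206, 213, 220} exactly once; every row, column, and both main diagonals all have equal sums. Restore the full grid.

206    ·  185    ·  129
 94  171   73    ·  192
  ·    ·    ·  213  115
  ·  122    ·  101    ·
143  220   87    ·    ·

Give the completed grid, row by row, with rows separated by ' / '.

The 25 entries sum to 3400, so each line sums to 3400/5 = 680.
Row 2 needs 680; the known cells sum to 530, so (2,4) = 150.
From anti-diagonal, 680 − (129 + 150 + 122 + 143) gives (3,3) = 136.
From column 3, 680 − (185 + 73 + 136 + 87) gives (4,3) = 199.
Main diagonal must total 680; the given cells sum to 614, so (5,5) = 66.
From row 5, 680 − (143 + 220 + 87 + 66) gives (5,4) = 164.
Using column 4: 150 + 213 + 101 + 164 + ? → (1,4) = 680 − 628 = 52.
Column 5: 129 + 192 + 115 + 66 + ? = 680, so (4,5) = 178.
Row 1 must total 680; the given cells sum to 572, so (1,2) = 108.
The remaining cell in row 4 is (4,1) = 680 − 600 = 80.
From column 1, 680 − (206 + 94 + 80 + 143) gives (3,1) = 157.
Column 2 must total 680; the given cells sum to 621, so (3,2) = 59.

206 108 185 52 129 / 94 171 73 150 192 / 157 59 136 213 115 / 80 122 199 101 178 / 143 220 87 164 66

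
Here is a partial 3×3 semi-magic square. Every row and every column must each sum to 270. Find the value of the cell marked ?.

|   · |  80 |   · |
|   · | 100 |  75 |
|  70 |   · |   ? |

Using row 2: 100 + 75 + ? → (2,1) = 270 − 175 = 95.
Column 1 needs 270; the known cells sum to 165, so (1,1) = 105.
From column 2, 270 − (80 + 100) gives (3,2) = 90.
From row 1, 270 − (105 + 80) gives (1,3) = 85.
Row 3: 70 + 90 + ? = 270, so (3,3) = 110.

110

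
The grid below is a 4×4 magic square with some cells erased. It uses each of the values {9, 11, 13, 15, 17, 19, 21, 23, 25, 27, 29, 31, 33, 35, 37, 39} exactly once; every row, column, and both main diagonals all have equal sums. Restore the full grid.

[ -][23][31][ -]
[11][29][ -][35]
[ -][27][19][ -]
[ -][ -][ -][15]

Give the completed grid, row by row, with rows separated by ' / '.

33 23 31 9 / 11 29 21 35 / 13 27 19 37 / 39 17 25 15

The 16 entries sum to 384, so each line sums to 384/4 = 96.
The remaining cell in row 2 is (2,3) = 96 − 75 = 21.
Using column 2: 23 + 29 + 27 + ? → (4,2) = 96 − 79 = 17.
The remaining cell in column 3 is (4,3) = 96 − 71 = 25.
Main diagonal: 29 + 19 + 15 + ? = 96, so (1,1) = 33.
From row 1, 96 − (33 + 23 + 31) gives (1,4) = 9.
Row 4 needs 96; the known cells sum to 57, so (4,1) = 39.
Using column 1: 33 + 11 + 39 + ? → (3,1) = 96 − 83 = 13.
The remaining cell in column 4 is (3,4) = 96 − 59 = 37.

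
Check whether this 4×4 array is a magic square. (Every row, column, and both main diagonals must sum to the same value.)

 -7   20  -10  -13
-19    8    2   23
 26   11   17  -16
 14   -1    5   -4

No — column 4 sums to -10 but anti-diagonal sums to 14.

Row 1: -7 + 20 + (-10) + (-13) = -10.
Row 2: -19 + 8 + 2 + 23 = 14.
Row 3: 26 + 11 + 17 + (-16) = 38.
Row 4: 14 + (-1) + 5 + (-4) = 14.
Column 1: -7 + (-19) + 26 + 14 = 14.
Column 2: 20 + 8 + 11 + (-1) = 38.
Column 3: -10 + 2 + 17 + 5 = 14.
Column 4: -13 + 23 + (-16) + (-4) = -10.
Main diagonal: -7 + 8 + 17 + (-4) = 14.
Anti-diagonal: -13 + 2 + 11 + 14 = 14.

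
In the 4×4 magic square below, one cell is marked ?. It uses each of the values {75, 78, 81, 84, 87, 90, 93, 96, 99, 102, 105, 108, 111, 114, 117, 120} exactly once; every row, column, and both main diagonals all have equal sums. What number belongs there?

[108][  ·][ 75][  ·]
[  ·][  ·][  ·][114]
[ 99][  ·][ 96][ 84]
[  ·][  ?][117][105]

The 16 entries sum to 1560, so each line sums to 1560/4 = 390.
From row 3, 390 − (99 + 96 + 84) gives (3,2) = 111.
Column 3: 75 + 96 + 117 + ? = 390, so (2,3) = 102.
Column 4: 114 + 84 + 105 + ? = 390, so (1,4) = 87.
Using main diagonal: 108 + 96 + 105 + ? → (2,2) = 390 − 309 = 81.
Anti-diagonal must total 390; the given cells sum to 300, so (4,1) = 90.
From row 1, 390 − (108 + 75 + 87) gives (1,2) = 120.
From row 2, 390 − (81 + 102 + 114) gives (2,1) = 93.
From row 4, 390 − (90 + 117 + 105) gives (4,2) = 78.

78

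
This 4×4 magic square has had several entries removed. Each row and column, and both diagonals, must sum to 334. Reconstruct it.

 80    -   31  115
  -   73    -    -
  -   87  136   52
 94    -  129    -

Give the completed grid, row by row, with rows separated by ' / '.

80 108 31 115 / 101 73 38 122 / 59 87 136 52 / 94 66 129 45

Row 1: 80 + 31 + 115 + ? = 334, so (1,2) = 108.
Row 3 must total 334; the given cells sum to 275, so (3,1) = 59.
Column 1: 80 + 59 + 94 + ? = 334, so (2,1) = 101.
Using column 2: 108 + 73 + 87 + ? → (4,2) = 334 − 268 = 66.
Column 3 needs 334; the known cells sum to 296, so (2,3) = 38.
The remaining cell in main diagonal is (4,4) = 334 − 289 = 45.
The remaining cell in row 2 is (2,4) = 334 − 212 = 122.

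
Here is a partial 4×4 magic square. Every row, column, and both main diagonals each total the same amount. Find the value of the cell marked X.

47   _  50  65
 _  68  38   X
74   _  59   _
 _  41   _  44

77

Main diagonal is complete and sums to 218; that is the magic constant.
Row 1 needs 218; the known cells sum to 162, so (1,2) = 56.
From column 2, 218 − (56 + 68 + 41) gives (3,2) = 53.
Using column 3: 50 + 38 + 59 + ? → (4,3) = 218 − 147 = 71.
Anti-diagonal must total 218; the given cells sum to 156, so (4,1) = 62.
Row 3 needs 218; the known cells sum to 186, so (3,4) = 32.
The remaining cell in column 1 is (2,1) = 218 − 183 = 35.
From column 4, 218 − (65 + 32 + 44) gives (2,4) = 77.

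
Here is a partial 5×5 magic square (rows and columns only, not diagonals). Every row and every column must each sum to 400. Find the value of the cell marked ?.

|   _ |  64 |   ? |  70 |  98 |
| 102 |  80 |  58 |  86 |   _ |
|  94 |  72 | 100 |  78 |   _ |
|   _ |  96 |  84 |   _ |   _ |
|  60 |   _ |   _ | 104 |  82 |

Row 2 needs 400; the known cells sum to 326, so (2,5) = 74.
The remaining cell in row 3 is (3,5) = 400 − 344 = 56.
Using column 2: 64 + 80 + 72 + 96 + ? → (5,2) = 400 − 312 = 88.
The remaining cell in column 4 is (4,4) = 400 − 338 = 62.
The remaining cell in column 5 is (4,5) = 400 − 310 = 90.
Row 4: 96 + 84 + 62 + 90 + ? = 400, so (4,1) = 68.
Row 5 needs 400; the known cells sum to 334, so (5,3) = 66.
Column 1 must total 400; the given cells sum to 324, so (1,1) = 76.
Using column 3: 58 + 100 + 84 + 66 + ? → (1,3) = 400 − 308 = 92.

92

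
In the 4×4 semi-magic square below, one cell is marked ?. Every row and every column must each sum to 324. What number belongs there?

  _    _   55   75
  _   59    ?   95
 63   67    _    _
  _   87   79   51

99

Row 4 needs 324; the known cells sum to 217, so (4,1) = 107.
From column 2, 324 − (59 + 67 + 87) gives (1,2) = 111.
Column 4: 75 + 95 + 51 + ? = 324, so (3,4) = 103.
Row 1 must total 324; the given cells sum to 241, so (1,1) = 83.
From row 3, 324 − (63 + 67 + 103) gives (3,3) = 91.
From column 1, 324 − (83 + 63 + 107) gives (2,1) = 71.
Column 3 must total 324; the given cells sum to 225, so (2,3) = 99.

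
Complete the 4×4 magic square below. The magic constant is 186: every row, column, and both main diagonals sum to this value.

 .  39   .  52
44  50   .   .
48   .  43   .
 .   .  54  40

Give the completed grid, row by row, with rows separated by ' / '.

Main diagonal needs 186; the known cells sum to 133, so (1,1) = 53.
Using row 1: 53 + 39 + 52 + ? → (1,3) = 186 − 144 = 42.
The remaining cell in column 1 is (4,1) = 186 − 145 = 41.
From column 3, 186 − (42 + 43 + 54) gives (2,3) = 47.
The remaining cell in anti-diagonal is (3,2) = 186 − 140 = 46.
Row 2 must total 186; the given cells sum to 141, so (2,4) = 45.
From row 3, 186 − (48 + 46 + 43) gives (3,4) = 49.
Using row 4: 41 + 54 + 40 + ? → (4,2) = 186 − 135 = 51.

53 39 42 52 / 44 50 47 45 / 48 46 43 49 / 41 51 54 40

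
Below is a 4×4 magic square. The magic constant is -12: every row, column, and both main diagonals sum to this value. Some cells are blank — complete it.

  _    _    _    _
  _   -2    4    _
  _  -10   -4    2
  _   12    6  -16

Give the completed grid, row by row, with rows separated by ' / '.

From row 3, -12 − (-10 + (-4) + 2) gives (3,1) = 0.
Row 4: 12 + 6 + (-16) + ? = -12, so (4,1) = -14.
Column 2: -2 + (-10) + 12 + ? = -12, so (1,2) = -12.
From column 3, -12 − (4 + (-4) + 6) gives (1,3) = -18.
From main diagonal, -12 − (-2 + (-4) + (-16)) gives (1,1) = 10.
From anti-diagonal, -12 − (4 + (-10) + (-14)) gives (1,4) = 8.
Column 1 must total -12; the given cells sum to -4, so (2,1) = -8.
The remaining cell in column 4 is (2,4) = -12 − (-6) = -6.

10 -12 -18 8 / -8 -2 4 -6 / 0 -10 -4 2 / -14 12 6 -16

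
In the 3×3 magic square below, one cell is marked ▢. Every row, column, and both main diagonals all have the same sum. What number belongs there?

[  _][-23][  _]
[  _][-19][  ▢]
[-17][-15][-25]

-11

Row 3 is complete and sums to -57; that is the magic constant.
From main diagonal, -57 − (-19 + (-25)) gives (1,1) = -13.
Anti-diagonal must total -57; the given cells sum to -36, so (1,3) = -21.
Column 1 needs -57; the known cells sum to -30, so (2,1) = -27.
From column 3, -57 − (-21 + (-25)) gives (2,3) = -11.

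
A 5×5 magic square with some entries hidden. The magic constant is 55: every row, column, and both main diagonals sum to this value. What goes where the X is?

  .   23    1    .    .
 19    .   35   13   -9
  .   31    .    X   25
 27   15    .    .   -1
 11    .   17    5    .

-13

Row 2 must total 55; the given cells sum to 58, so (2,2) = -3.
The remaining cell in column 2 is (5,2) = 55 − 66 = -11.
Using row 5: 11 + (-11) + 17 + 5 + ? → (5,5) = 55 − 22 = 33.
The remaining cell in column 5 is (1,5) = 55 − 48 = 7.
Using anti-diagonal: 7 + 13 + 15 + 11 + ? → (3,3) = 55 − 46 = 9.
Column 3 must total 55; the given cells sum to 62, so (4,3) = -7.
From row 4, 55 − (27 + 15 + (-7) + (-1)) gives (4,4) = 21.
Using main diagonal: -3 + 9 + 21 + 33 + ? → (1,1) = 55 − 60 = -5.
Row 1 must total 55; the given cells sum to 26, so (1,4) = 29.
From column 1, 55 − (-5 + 19 + 27 + 11) gives (3,1) = 3.
Using column 4: 29 + 13 + 21 + 5 + ? → (3,4) = 55 − 68 = -13.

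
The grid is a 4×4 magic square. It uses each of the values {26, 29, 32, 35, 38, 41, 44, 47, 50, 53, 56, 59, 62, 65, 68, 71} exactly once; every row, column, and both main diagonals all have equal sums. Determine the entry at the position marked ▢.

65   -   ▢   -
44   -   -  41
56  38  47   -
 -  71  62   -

26

The 16 entries sum to 776, so each line sums to 776/4 = 194.
Row 3: 56 + 38 + 47 + ? = 194, so (3,4) = 53.
The remaining cell in column 1 is (4,1) = 194 − 165 = 29.
Row 4 must total 194; the given cells sum to 162, so (4,4) = 32.
Column 4 must total 194; the given cells sum to 126, so (1,4) = 68.
Main diagonal needs 194; the known cells sum to 144, so (2,2) = 50.
From anti-diagonal, 194 − (68 + 38 + 29) gives (2,3) = 59.
Column 2 must total 194; the given cells sum to 159, so (1,2) = 35.
From column 3, 194 − (59 + 47 + 62) gives (1,3) = 26.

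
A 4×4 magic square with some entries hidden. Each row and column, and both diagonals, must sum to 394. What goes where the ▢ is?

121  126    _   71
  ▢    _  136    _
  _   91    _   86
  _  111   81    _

Row 1 must total 394; the given cells sum to 318, so (1,3) = 76.
Using column 2: 126 + 91 + 111 + ? → (2,2) = 394 − 328 = 66.
Using column 3: 76 + 136 + 81 + ? → (3,3) = 394 − 293 = 101.
Main diagonal: 121 + 66 + 101 + ? = 394, so (4,4) = 106.
The remaining cell in anti-diagonal is (4,1) = 394 − 298 = 96.
The remaining cell in row 3 is (3,1) = 394 − 278 = 116.
Column 1 must total 394; the given cells sum to 333, so (2,1) = 61.

61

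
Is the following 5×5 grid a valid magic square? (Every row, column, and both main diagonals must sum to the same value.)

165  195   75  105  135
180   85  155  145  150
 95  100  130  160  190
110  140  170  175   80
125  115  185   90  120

Row 1: 165 + 195 + 75 + 105 + 135 = 675.
Row 2: 180 + 85 + 155 + 145 + 150 = 715.
Row 3: 95 + 100 + 130 + 160 + 190 = 675.
Row 4: 110 + 140 + 170 + 175 + 80 = 675.
Row 5: 125 + 115 + 185 + 90 + 120 = 635.
Column 1: 165 + 180 + 95 + 110 + 125 = 675.
Column 2: 195 + 85 + 100 + 140 + 115 = 635.
Column 3: 75 + 155 + 130 + 170 + 185 = 715.
Column 4: 105 + 145 + 160 + 175 + 90 = 675.
Column 5: 135 + 150 + 190 + 80 + 120 = 675.
Main diagonal: 165 + 85 + 130 + 175 + 120 = 675.
Anti-diagonal: 135 + 145 + 130 + 140 + 125 = 675.

No — column 3 sums to 715 but column 4 sums to 675.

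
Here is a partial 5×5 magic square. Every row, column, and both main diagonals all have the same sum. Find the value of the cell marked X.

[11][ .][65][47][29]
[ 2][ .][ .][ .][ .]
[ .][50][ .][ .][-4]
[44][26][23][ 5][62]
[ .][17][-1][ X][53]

Row 4 is complete and sums to 160; that is the magic constant.
Row 1: 11 + 65 + 47 + 29 + ? = 160, so (1,2) = 8.
The remaining cell in column 2 is (2,2) = 160 − 101 = 59.
From column 5, 160 − (29 + (-4) + 62 + 53) gives (2,5) = 20.
Using main diagonal: 11 + 59 + 5 + 53 + ? → (3,3) = 160 − 128 = 32.
Using column 3: 65 + 32 + 23 + (-1) + ? → (2,3) = 160 − 119 = 41.
Row 2 needs 160; the known cells sum to 122, so (2,4) = 38.
From anti-diagonal, 160 − (29 + 38 + 32 + 26) gives (5,1) = 35.
The remaining cell in row 5 is (5,4) = 160 − 104 = 56.

56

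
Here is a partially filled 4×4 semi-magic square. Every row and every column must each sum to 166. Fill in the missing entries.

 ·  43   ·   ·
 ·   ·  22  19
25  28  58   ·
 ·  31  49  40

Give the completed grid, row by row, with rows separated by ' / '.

Row 3 needs 166; the known cells sum to 111, so (3,4) = 55.
The remaining cell in row 4 is (4,1) = 166 − 120 = 46.
Using column 2: 43 + 28 + 31 + ? → (2,2) = 166 − 102 = 64.
The remaining cell in column 3 is (1,3) = 166 − 129 = 37.
The remaining cell in column 4 is (1,4) = 166 − 114 = 52.
Row 1: 43 + 37 + 52 + ? = 166, so (1,1) = 34.
Row 2 needs 166; the known cells sum to 105, so (2,1) = 61.

34 43 37 52 / 61 64 22 19 / 25 28 58 55 / 46 31 49 40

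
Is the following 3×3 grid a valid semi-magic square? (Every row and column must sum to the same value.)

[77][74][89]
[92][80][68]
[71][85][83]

No — column 3 sums to 240 but column 2 sums to 239.

Row 1: 77 + 74 + 89 = 240.
Row 2: 92 + 80 + 68 = 240.
Row 3: 71 + 85 + 83 = 239.
Column 1: 77 + 92 + 71 = 240.
Column 2: 74 + 80 + 85 = 239.
Column 3: 89 + 68 + 83 = 240.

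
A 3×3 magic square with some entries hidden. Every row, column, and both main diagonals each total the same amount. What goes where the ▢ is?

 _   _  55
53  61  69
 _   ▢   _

Row 2 is complete and sums to 183; that is the magic constant.
Column 3: 55 + 69 + ? = 183, so (3,3) = 59.
Main diagonal needs 183; the known cells sum to 120, so (1,1) = 63.
Anti-diagonal must total 183; the given cells sum to 116, so (3,1) = 67.
Row 1: 63 + 55 + ? = 183, so (1,2) = 65.
Row 3 needs 183; the known cells sum to 126, so (3,2) = 57.

57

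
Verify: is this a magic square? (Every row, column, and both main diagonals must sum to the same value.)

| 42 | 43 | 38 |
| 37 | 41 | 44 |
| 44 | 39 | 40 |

Row 1: 42 + 43 + 38 = 123.
Row 2: 37 + 41 + 44 = 122.
Row 3: 44 + 39 + 40 = 123.
Column 1: 42 + 37 + 44 = 123.
Column 2: 43 + 41 + 39 = 123.
Column 3: 38 + 44 + 40 = 122.
Main diagonal: 42 + 41 + 40 = 123.
Anti-diagonal: 38 + 41 + 44 = 123.

No — column 2 sums to 123 but column 3 sums to 122.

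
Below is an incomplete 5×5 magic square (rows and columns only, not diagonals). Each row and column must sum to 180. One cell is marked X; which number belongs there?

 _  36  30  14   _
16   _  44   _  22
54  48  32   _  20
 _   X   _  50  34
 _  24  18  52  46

12

From row 3, 180 − (54 + 48 + 32 + 20) gives (3,4) = 26.
Row 5: 24 + 18 + 52 + 46 + ? = 180, so (5,1) = 40.
Column 3 needs 180; the known cells sum to 124, so (4,3) = 56.
Column 4 must total 180; the given cells sum to 142, so (2,4) = 38.
Using column 5: 22 + 20 + 34 + 46 + ? → (1,5) = 180 − 122 = 58.
The remaining cell in row 1 is (1,1) = 180 − 138 = 42.
Row 2: 16 + 44 + 38 + 22 + ? = 180, so (2,2) = 60.
Column 1 needs 180; the known cells sum to 152, so (4,1) = 28.
From column 2, 180 − (36 + 60 + 48 + 24) gives (4,2) = 12.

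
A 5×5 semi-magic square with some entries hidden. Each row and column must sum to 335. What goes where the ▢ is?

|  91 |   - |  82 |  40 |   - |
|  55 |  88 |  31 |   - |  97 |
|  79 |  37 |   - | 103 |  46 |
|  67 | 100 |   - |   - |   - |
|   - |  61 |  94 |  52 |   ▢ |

From row 2, 335 − (55 + 88 + 31 + 97) gives (2,4) = 64.
From row 3, 335 − (79 + 37 + 103 + 46) gives (3,3) = 70.
Column 1 must total 335; the given cells sum to 292, so (5,1) = 43.
From column 2, 335 − (88 + 37 + 100 + 61) gives (1,2) = 49.
The remaining cell in column 3 is (4,3) = 335 − 277 = 58.
Using column 4: 40 + 64 + 103 + 52 + ? → (4,4) = 335 − 259 = 76.
Row 1 must total 335; the given cells sum to 262, so (1,5) = 73.
Row 4 must total 335; the given cells sum to 301, so (4,5) = 34.
Row 5 needs 335; the known cells sum to 250, so (5,5) = 85.

85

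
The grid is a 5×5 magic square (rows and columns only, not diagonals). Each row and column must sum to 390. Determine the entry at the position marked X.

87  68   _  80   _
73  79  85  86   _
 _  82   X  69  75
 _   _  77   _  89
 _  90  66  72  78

88

The remaining cell in row 2 is (2,5) = 390 − 323 = 67.
Row 5 must total 390; the given cells sum to 306, so (5,1) = 84.
Column 2: 68 + 79 + 82 + 90 + ? = 390, so (4,2) = 71.
The remaining cell in column 4 is (4,4) = 390 − 307 = 83.
From column 5, 390 − (67 + 75 + 89 + 78) gives (1,5) = 81.
The remaining cell in row 1 is (1,3) = 390 − 316 = 74.
Using row 4: 71 + 77 + 83 + 89 + ? → (4,1) = 390 − 320 = 70.
From column 1, 390 − (87 + 73 + 70 + 84) gives (3,1) = 76.
From column 3, 390 − (74 + 85 + 77 + 66) gives (3,3) = 88.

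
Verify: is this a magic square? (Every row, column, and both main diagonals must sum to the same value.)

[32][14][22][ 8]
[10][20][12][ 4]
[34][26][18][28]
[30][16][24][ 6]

No — row 3 sums to 106 but column 4 sums to 46.

Row 1: 32 + 14 + 22 + 8 = 76.
Row 2: 10 + 20 + 12 + 4 = 46.
Row 3: 34 + 26 + 18 + 28 = 106.
Row 4: 30 + 16 + 24 + 6 = 76.
Column 1: 32 + 10 + 34 + 30 = 106.
Column 2: 14 + 20 + 26 + 16 = 76.
Column 3: 22 + 12 + 18 + 24 = 76.
Column 4: 8 + 4 + 28 + 6 = 46.
Main diagonal: 32 + 20 + 18 + 6 = 76.
Anti-diagonal: 8 + 12 + 26 + 30 = 76.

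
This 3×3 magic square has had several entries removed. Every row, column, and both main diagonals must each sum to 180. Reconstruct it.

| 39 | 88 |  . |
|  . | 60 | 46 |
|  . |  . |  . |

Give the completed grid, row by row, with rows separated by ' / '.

39 88 53 / 74 60 46 / 67 32 81

Row 1: 39 + 88 + ? = 180, so (1,3) = 53.
Using row 2: 60 + 46 + ? → (2,1) = 180 − 106 = 74.
The remaining cell in column 1 is (3,1) = 180 − 113 = 67.
From column 2, 180 − (88 + 60) gives (3,2) = 32.
Using column 3: 53 + 46 + ? → (3,3) = 180 − 99 = 81.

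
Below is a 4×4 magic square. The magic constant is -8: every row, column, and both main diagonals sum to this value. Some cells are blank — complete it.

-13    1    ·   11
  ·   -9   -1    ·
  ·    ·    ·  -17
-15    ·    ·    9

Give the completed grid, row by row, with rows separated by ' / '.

-13 1 -7 11 / 13 -9 -1 -11 / 7 -3 5 -17 / -15 3 -5 9

The remaining cell in row 1 is (1,3) = -8 − (-1) = -7.
Column 4 needs -8; the known cells sum to 3, so (2,4) = -11.
Main diagonal: -13 + (-9) + 9 + ? = -8, so (3,3) = 5.
Anti-diagonal must total -8; the given cells sum to -5, so (3,2) = -3.
Row 2 needs -8; the known cells sum to -21, so (2,1) = 13.
The remaining cell in row 3 is (3,1) = -8 − (-15) = 7.
Column 2 must total -8; the given cells sum to -11, so (4,2) = 3.
Column 3 must total -8; the given cells sum to -3, so (4,3) = -5.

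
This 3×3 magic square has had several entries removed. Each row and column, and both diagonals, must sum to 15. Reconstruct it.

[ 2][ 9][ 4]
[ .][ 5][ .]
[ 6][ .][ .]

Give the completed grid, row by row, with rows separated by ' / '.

From column 1, 15 − (2 + 6) gives (2,1) = 7.
Column 2 needs 15; the known cells sum to 14, so (3,2) = 1.
The remaining cell in main diagonal is (3,3) = 15 − 7 = 8.
Row 2: 7 + 5 + ? = 15, so (2,3) = 3.

2 9 4 / 7 5 3 / 6 1 8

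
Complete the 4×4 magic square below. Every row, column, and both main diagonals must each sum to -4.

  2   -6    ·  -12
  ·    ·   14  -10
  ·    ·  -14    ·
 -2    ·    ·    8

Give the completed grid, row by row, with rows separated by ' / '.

Row 1: 2 + (-6) + (-12) + ? = -4, so (1,3) = 12.
The remaining cell in column 3 is (4,3) = -4 − 12 = -16.
From column 4, -4 − (-12 + (-10) + 8) gives (3,4) = 10.
Main diagonal must total -4; the given cells sum to -4, so (2,2) = 0.
From anti-diagonal, -4 − (-12 + 14 + (-2)) gives (3,2) = -4.
From row 2, -4 − (0 + 14 + (-10)) gives (2,1) = -8.
Using row 3: -4 + (-14) + 10 + ? → (3,1) = -4 − (-8) = 4.
The remaining cell in row 4 is (4,2) = -4 − (-10) = 6.

2 -6 12 -12 / -8 0 14 -10 / 4 -4 -14 10 / -2 6 -16 8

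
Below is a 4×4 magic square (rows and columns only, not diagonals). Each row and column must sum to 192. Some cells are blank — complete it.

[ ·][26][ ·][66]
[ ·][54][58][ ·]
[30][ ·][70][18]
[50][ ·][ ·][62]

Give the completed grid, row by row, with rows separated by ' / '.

From row 3, 192 − (30 + 70 + 18) gives (3,2) = 74.
Column 2 must total 192; the given cells sum to 154, so (4,2) = 38.
Column 4 must total 192; the given cells sum to 146, so (2,4) = 46.
Row 2 needs 192; the known cells sum to 158, so (2,1) = 34.
Row 4: 50 + 38 + 62 + ? = 192, so (4,3) = 42.
From column 1, 192 − (34 + 30 + 50) gives (1,1) = 78.
Column 3 needs 192; the known cells sum to 170, so (1,3) = 22.

78 26 22 66 / 34 54 58 46 / 30 74 70 18 / 50 38 42 62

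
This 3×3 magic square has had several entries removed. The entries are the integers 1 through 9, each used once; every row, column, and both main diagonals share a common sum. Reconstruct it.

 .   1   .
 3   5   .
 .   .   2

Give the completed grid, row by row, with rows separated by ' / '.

The entries are 1 through 9, which sum to 45, so each line sums to 45/3 = 15.
Row 2 needs 15; the known cells sum to 8, so (2,3) = 7.
Column 2 must total 15; the given cells sum to 6, so (3,2) = 9.
The remaining cell in column 3 is (1,3) = 15 − 9 = 6.
Main diagonal must total 15; the given cells sum to 7, so (1,1) = 8.
The remaining cell in anti-diagonal is (3,1) = 15 − 11 = 4.

8 1 6 / 3 5 7 / 4 9 2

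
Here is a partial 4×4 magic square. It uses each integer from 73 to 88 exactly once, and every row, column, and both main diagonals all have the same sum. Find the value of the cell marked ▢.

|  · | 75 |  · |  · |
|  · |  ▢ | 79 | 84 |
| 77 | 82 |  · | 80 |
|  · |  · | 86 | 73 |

78

The entries are 73 through 88, which sum to 1288, so each line sums to 1288/4 = 322.
From row 3, 322 − (77 + 82 + 80) gives (3,3) = 83.
Using column 3: 79 + 83 + 86 + ? → (1,3) = 322 − 248 = 74.
Column 4 must total 322; the given cells sum to 237, so (1,4) = 85.
Anti-diagonal must total 322; the given cells sum to 246, so (4,1) = 76.
Using row 1: 75 + 74 + 85 + ? → (1,1) = 322 − 234 = 88.
Row 4 must total 322; the given cells sum to 235, so (4,2) = 87.
Column 1: 88 + 77 + 76 + ? = 322, so (2,1) = 81.
From column 2, 322 − (75 + 82 + 87) gives (2,2) = 78.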